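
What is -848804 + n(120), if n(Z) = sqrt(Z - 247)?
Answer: -848804 + I*sqrt(127) ≈ -8.488e+5 + 11.269*I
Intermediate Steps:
n(Z) = sqrt(-247 + Z)
-848804 + n(120) = -848804 + sqrt(-247 + 120) = -848804 + sqrt(-127) = -848804 + I*sqrt(127)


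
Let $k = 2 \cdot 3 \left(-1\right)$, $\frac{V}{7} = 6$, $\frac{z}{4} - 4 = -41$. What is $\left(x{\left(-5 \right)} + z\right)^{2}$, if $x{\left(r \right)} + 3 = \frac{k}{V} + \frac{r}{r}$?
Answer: $\frac{1104601}{49} \approx 22543.0$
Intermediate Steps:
$z = -148$ ($z = 16 + 4 \left(-41\right) = 16 - 164 = -148$)
$V = 42$ ($V = 7 \cdot 6 = 42$)
$k = -6$ ($k = 6 \left(-1\right) = -6$)
$x{\left(r \right)} = - \frac{15}{7}$ ($x{\left(r \right)} = -3 + \left(- \frac{6}{42} + \frac{r}{r}\right) = -3 + \left(\left(-6\right) \frac{1}{42} + 1\right) = -3 + \left(- \frac{1}{7} + 1\right) = -3 + \frac{6}{7} = - \frac{15}{7}$)
$\left(x{\left(-5 \right)} + z\right)^{2} = \left(- \frac{15}{7} - 148\right)^{2} = \left(- \frac{1051}{7}\right)^{2} = \frac{1104601}{49}$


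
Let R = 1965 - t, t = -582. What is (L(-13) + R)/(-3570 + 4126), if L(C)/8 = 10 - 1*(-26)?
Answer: 2835/556 ≈ 5.0989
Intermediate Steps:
L(C) = 288 (L(C) = 8*(10 - 1*(-26)) = 8*(10 + 26) = 8*36 = 288)
R = 2547 (R = 1965 - 1*(-582) = 1965 + 582 = 2547)
(L(-13) + R)/(-3570 + 4126) = (288 + 2547)/(-3570 + 4126) = 2835/556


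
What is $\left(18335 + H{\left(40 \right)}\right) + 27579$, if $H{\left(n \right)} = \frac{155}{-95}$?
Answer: $\frac{872335}{19} \approx 45912.0$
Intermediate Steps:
$H{\left(n \right)} = - \frac{31}{19}$ ($H{\left(n \right)} = 155 \left(- \frac{1}{95}\right) = - \frac{31}{19}$)
$\left(18335 + H{\left(40 \right)}\right) + 27579 = \left(18335 - \frac{31}{19}\right) + 27579 = \frac{348334}{19} + 27579 = \frac{872335}{19}$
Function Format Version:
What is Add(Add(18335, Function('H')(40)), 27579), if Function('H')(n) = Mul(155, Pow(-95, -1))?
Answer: Rational(872335, 19) ≈ 45912.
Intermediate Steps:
Function('H')(n) = Rational(-31, 19) (Function('H')(n) = Mul(155, Rational(-1, 95)) = Rational(-31, 19))
Add(Add(18335, Function('H')(40)), 27579) = Add(Add(18335, Rational(-31, 19)), 27579) = Add(Rational(348334, 19), 27579) = Rational(872335, 19)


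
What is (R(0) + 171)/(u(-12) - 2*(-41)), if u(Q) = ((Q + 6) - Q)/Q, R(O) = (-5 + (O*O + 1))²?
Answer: 374/163 ≈ 2.2945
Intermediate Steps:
R(O) = (-4 + O²)² (R(O) = (-5 + (O² + 1))² = (-5 + (1 + O²))² = (-4 + O²)²)
u(Q) = 6/Q (u(Q) = ((6 + Q) - Q)/Q = 6/Q)
(R(0) + 171)/(u(-12) - 2*(-41)) = ((-4 + 0²)² + 171)/(6/(-12) - 2*(-41)) = ((-4 + 0)² + 171)/(6*(-1/12) + 82) = ((-4)² + 171)/(-½ + 82) = (16 + 171)/(163/2) = 187*(2/163) = 374/163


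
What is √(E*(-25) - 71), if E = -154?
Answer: √3779 ≈ 61.474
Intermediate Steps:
√(E*(-25) - 71) = √(-154*(-25) - 71) = √(3850 - 71) = √3779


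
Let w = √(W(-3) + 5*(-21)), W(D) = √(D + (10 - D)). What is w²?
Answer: -105 + √10 ≈ -101.84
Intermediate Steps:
W(D) = √10
w = √(-105 + √10) (w = √(√10 + 5*(-21)) = √(√10 - 105) = √(-105 + √10) ≈ 10.091*I)
w² = (√(-105 + √10))² = -105 + √10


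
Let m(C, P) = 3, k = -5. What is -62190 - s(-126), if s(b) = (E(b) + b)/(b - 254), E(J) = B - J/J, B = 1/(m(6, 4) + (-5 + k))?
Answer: -16542629/266 ≈ -62190.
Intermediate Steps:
B = -⅐ (B = 1/(3 + (-5 - 5)) = 1/(3 - 10) = 1/(-7) = -⅐ ≈ -0.14286)
E(J) = -8/7 (E(J) = -⅐ - J/J = -⅐ - 1*1 = -⅐ - 1 = -8/7)
s(b) = (-8/7 + b)/(-254 + b) (s(b) = (-8/7 + b)/(b - 254) = (-8/7 + b)/(-254 + b))
-62190 - s(-126) = -62190 - (-8/7 - 126)/(-254 - 126) = -62190 - (-890)/((-380)*7) = -62190 - (-1)*(-890)/(380*7) = -62190 - 1*89/266 = -62190 - 89/266 = -16542629/266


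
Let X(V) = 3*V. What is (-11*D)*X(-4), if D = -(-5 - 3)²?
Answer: -8448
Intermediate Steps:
D = -64 (D = -1*(-8)² = -1*64 = -64)
(-11*D)*X(-4) = (-11*(-64))*(3*(-4)) = 704*(-12) = -8448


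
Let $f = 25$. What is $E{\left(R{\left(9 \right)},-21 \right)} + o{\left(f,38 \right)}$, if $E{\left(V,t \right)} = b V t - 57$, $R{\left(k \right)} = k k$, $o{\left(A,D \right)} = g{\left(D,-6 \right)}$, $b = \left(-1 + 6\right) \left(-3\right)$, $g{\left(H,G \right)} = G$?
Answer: $25452$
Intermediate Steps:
$b = -15$ ($b = 5 \left(-3\right) = -15$)
$o{\left(A,D \right)} = -6$
$R{\left(k \right)} = k^{2}$
$E{\left(V,t \right)} = -57 - 15 V t$ ($E{\left(V,t \right)} = - 15 V t - 57 = -57 - 15 V t$)
$E{\left(R{\left(9 \right)},-21 \right)} + o{\left(f,38 \right)} = \left(-57 - 15 \cdot 9^{2} \left(-21\right)\right) - 6 = \left(-57 - 1215 \left(-21\right)\right) - 6 = \left(-57 + 25515\right) - 6 = 25458 - 6 = 25452$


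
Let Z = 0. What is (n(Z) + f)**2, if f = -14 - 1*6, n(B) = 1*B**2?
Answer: 400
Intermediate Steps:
n(B) = B**2
f = -20 (f = -14 - 6 = -20)
(n(Z) + f)**2 = (0**2 - 20)**2 = (0 - 20)**2 = (-20)**2 = 400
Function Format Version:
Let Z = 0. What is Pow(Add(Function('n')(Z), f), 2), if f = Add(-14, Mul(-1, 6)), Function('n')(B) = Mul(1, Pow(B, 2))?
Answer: 400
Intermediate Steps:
Function('n')(B) = Pow(B, 2)
f = -20 (f = Add(-14, -6) = -20)
Pow(Add(Function('n')(Z), f), 2) = Pow(Add(Pow(0, 2), -20), 2) = Pow(Add(0, -20), 2) = Pow(-20, 2) = 400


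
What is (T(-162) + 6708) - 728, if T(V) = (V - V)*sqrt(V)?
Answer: 5980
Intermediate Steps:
T(V) = 0 (T(V) = 0*sqrt(V) = 0)
(T(-162) + 6708) - 728 = (0 + 6708) - 728 = 6708 - 728 = 5980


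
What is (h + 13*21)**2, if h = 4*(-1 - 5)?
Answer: 62001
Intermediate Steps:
h = -24 (h = 4*(-6) = -24)
(h + 13*21)**2 = (-24 + 13*21)**2 = (-24 + 273)**2 = 249**2 = 62001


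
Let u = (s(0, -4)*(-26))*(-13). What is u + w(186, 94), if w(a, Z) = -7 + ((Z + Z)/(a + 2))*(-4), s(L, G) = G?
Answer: -1363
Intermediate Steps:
u = -1352 (u = -4*(-26)*(-13) = 104*(-13) = -1352)
w(a, Z) = -7 - 8*Z/(2 + a) (w(a, Z) = -7 + ((2*Z)/(2 + a))*(-4) = -7 + (2*Z/(2 + a))*(-4) = -7 - 8*Z/(2 + a))
u + w(186, 94) = -1352 + (-14 - 8*94 - 7*186)/(2 + 186) = -1352 + (-14 - 752 - 1302)/188 = -1352 + (1/188)*(-2068) = -1352 - 11 = -1363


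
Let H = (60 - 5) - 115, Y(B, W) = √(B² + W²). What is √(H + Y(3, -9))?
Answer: √(-60 + 3*√10) ≈ 7.1073*I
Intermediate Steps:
H = -60 (H = 55 - 115 = -60)
√(H + Y(3, -9)) = √(-60 + √(3² + (-9)²)) = √(-60 + √(9 + 81)) = √(-60 + √90) = √(-60 + 3*√10)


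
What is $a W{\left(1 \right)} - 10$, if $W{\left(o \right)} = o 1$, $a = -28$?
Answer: $-38$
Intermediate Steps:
$W{\left(o \right)} = o$
$a W{\left(1 \right)} - 10 = \left(-28\right) 1 - 10 = -28 - 10 = -38$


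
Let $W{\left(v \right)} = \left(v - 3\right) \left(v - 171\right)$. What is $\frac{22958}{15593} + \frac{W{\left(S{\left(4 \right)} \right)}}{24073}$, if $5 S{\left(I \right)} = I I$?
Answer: $\frac{13803615823}{9384257225} \approx 1.4709$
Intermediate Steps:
$S{\left(I \right)} = \frac{I^{2}}{5}$ ($S{\left(I \right)} = \frac{I I}{5} = \frac{I^{2}}{5}$)
$W{\left(v \right)} = \left(-171 + v\right) \left(-3 + v\right)$ ($W{\left(v \right)} = \left(-3 + v\right) \left(-171 + v\right) = \left(-171 + v\right) \left(-3 + v\right)$)
$\frac{22958}{15593} + \frac{W{\left(S{\left(4 \right)} \right)}}{24073} = \frac{22958}{15593} + \frac{513 + \left(\frac{4^{2}}{5}\right)^{2} - 174 \frac{4^{2}}{5}}{24073} = 22958 \cdot \frac{1}{15593} + \left(513 + \left(\frac{1}{5} \cdot 16\right)^{2} - 174 \cdot \frac{1}{5} \cdot 16\right) \frac{1}{24073} = \frac{22958}{15593} + \left(513 + \left(\frac{16}{5}\right)^{2} - \frac{2784}{5}\right) \frac{1}{24073} = \frac{22958}{15593} + \left(513 + \frac{256}{25} - \frac{2784}{5}\right) \frac{1}{24073} = \frac{22958}{15593} - \frac{839}{601825} = \frac{13803615823}{9384257225}$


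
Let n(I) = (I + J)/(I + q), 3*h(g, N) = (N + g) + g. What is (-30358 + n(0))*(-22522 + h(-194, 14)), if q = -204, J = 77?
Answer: 105189956365/153 ≈ 6.8752e+8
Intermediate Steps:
h(g, N) = N/3 + 2*g/3 (h(g, N) = ((N + g) + g)/3 = (N + 2*g)/3 = N/3 + 2*g/3)
n(I) = (77 + I)/(-204 + I) (n(I) = (I + 77)/(I - 204) = (77 + I)/(-204 + I))
(-30358 + n(0))*(-22522 + h(-194, 14)) = (-30358 + (77 + 0)/(-204 + 0))*(-22522 + ((1/3)*14 + (2/3)*(-194))) = (-30358 + 77/(-204))*(-22522 + (14/3 - 388/3)) = (-30358 - 1/204*77)*(-22522 - 374/3) = (-30358 - 77/204)*(-67940/3) = -6193109/204*(-67940/3) = 105189956365/153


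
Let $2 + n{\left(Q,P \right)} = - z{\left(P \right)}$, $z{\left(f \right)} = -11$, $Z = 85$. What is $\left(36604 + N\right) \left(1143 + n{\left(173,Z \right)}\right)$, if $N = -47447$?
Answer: $-12491136$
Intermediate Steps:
$n{\left(Q,P \right)} = 9$ ($n{\left(Q,P \right)} = -2 - -11 = -2 + 11 = 9$)
$\left(36604 + N\right) \left(1143 + n{\left(173,Z \right)}\right) = \left(36604 - 47447\right) \left(1143 + 9\right) = \left(-10843\right) 1152 = -12491136$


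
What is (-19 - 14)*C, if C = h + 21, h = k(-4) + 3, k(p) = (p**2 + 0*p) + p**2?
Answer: -1848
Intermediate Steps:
k(p) = 2*p**2 (k(p) = (p**2 + 0) + p**2 = p**2 + p**2 = 2*p**2)
h = 35 (h = 2*(-4)**2 + 3 = 2*16 + 3 = 32 + 3 = 35)
C = 56 (C = 35 + 21 = 56)
(-19 - 14)*C = (-19 - 14)*56 = -33*56 = -1848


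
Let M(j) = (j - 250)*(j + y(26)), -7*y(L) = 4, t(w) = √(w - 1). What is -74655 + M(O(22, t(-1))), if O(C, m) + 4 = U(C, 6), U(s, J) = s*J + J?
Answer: -630929/7 ≈ -90133.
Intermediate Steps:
t(w) = √(-1 + w)
y(L) = -4/7 (y(L) = -⅐*4 = -4/7)
U(s, J) = J + J*s (U(s, J) = J*s + J = J + J*s)
O(C, m) = 2 + 6*C (O(C, m) = -4 + 6*(1 + C) = -4 + (6 + 6*C) = 2 + 6*C)
M(j) = (-250 + j)*(-4/7 + j) (M(j) = (j - 250)*(j - 4/7) = (-250 + j)*(-4/7 + j))
-74655 + M(O(22, t(-1))) = -74655 + (1000/7 + (2 + 6*22)² - 1754*(2 + 6*22)/7) = -74655 + (1000/7 + (2 + 132)² - 1754*(2 + 132)/7) = -74655 + (1000/7 + 134² - 1754/7*134) = -74655 + (1000/7 + 17956 - 235036/7) = -74655 - 108344/7 = -630929/7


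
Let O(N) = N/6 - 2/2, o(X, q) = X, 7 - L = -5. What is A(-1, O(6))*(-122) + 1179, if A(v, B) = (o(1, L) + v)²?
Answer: 1179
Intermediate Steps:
L = 12 (L = 7 - 1*(-5) = 7 + 5 = 12)
O(N) = -1 + N/6 (O(N) = N*(⅙) - 2*½ = N/6 - 1 = -1 + N/6)
A(v, B) = (1 + v)²
A(-1, O(6))*(-122) + 1179 = (1 - 1)²*(-122) + 1179 = 0²*(-122) + 1179 = 0*(-122) + 1179 = 0 + 1179 = 1179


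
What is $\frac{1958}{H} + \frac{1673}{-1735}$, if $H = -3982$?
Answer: $- \frac{457228}{314035} \approx -1.456$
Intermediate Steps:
$\frac{1958}{H} + \frac{1673}{-1735} = \frac{1958}{-3982} + \frac{1673}{-1735} = 1958 \left(- \frac{1}{3982}\right) + 1673 \left(- \frac{1}{1735}\right) = - \frac{89}{181} - \frac{1673}{1735} = - \frac{457228}{314035}$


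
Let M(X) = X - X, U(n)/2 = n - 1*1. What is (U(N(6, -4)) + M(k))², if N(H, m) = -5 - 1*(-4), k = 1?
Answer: 16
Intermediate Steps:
N(H, m) = -1 (N(H, m) = -5 + 4 = -1)
U(n) = -2 + 2*n (U(n) = 2*(n - 1*1) = 2*(n - 1) = 2*(-1 + n) = -2 + 2*n)
M(X) = 0
(U(N(6, -4)) + M(k))² = ((-2 + 2*(-1)) + 0)² = ((-2 - 2) + 0)² = (-4 + 0)² = (-4)² = 16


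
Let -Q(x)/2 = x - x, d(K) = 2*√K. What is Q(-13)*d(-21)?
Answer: 0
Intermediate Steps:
Q(x) = 0 (Q(x) = -2*(x - x) = -2*0 = 0)
Q(-13)*d(-21) = 0*(2*√(-21)) = 0*(2*(I*√21)) = 0*(2*I*√21) = 0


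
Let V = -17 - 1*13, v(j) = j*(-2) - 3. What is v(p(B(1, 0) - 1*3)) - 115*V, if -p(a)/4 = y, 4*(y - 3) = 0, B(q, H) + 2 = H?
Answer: 3471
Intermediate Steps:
B(q, H) = -2 + H
y = 3 (y = 3 + (1/4)*0 = 3 + 0 = 3)
p(a) = -12 (p(a) = -4*3 = -12)
v(j) = -3 - 2*j (v(j) = -2*j - 3 = -3 - 2*j)
V = -30 (V = -17 - 13 = -30)
v(p(B(1, 0) - 1*3)) - 115*V = (-3 - 2*(-12)) - 115*(-30) = (-3 + 24) + 3450 = 21 + 3450 = 3471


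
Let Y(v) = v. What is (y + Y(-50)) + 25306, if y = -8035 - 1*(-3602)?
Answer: 20823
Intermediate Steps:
y = -4433 (y = -8035 + 3602 = -4433)
(y + Y(-50)) + 25306 = (-4433 - 50) + 25306 = -4483 + 25306 = 20823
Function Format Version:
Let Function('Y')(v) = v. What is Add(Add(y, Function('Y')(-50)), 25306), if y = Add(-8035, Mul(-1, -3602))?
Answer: 20823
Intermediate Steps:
y = -4433 (y = Add(-8035, 3602) = -4433)
Add(Add(y, Function('Y')(-50)), 25306) = Add(Add(-4433, -50), 25306) = Add(-4483, 25306) = 20823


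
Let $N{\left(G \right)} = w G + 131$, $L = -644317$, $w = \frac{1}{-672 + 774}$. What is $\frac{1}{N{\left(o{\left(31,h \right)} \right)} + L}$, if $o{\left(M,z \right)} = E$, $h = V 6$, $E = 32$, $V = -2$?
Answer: $- \frac{51}{32853470} \approx -1.5523 \cdot 10^{-6}$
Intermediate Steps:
$h = -12$ ($h = \left(-2\right) 6 = -12$)
$w = \frac{1}{102} \approx 0.0098039$
$o{\left(M,z \right)} = 32$
$N{\left(G \right)} = 131 + \frac{G}{102}$ ($N{\left(G \right)} = \frac{G}{102} + 131 = 131 + \frac{G}{102}$)
$\frac{1}{N{\left(o{\left(31,h \right)} \right)} + L} = \frac{1}{\left(131 + \frac{1}{102} \cdot 32\right) - 644317} = \frac{1}{\left(131 + \frac{16}{51}\right) - 644317} = \frac{1}{\frac{6697}{51} - 644317} = \frac{1}{- \frac{32853470}{51}} = - \frac{51}{32853470}$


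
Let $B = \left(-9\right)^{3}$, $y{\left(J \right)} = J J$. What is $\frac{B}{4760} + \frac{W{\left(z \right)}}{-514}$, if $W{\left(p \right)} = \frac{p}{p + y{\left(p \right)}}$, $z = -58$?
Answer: $- \frac{10676741}{69729240} \approx -0.15312$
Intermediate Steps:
$y{\left(J \right)} = J^{2}$
$B = -729$
$W{\left(p \right)} = \frac{p}{p + p^{2}}$
$\frac{B}{4760} + \frac{W{\left(z \right)}}{-514} = - \frac{729}{4760} + \frac{1}{\left(1 - 58\right) \left(-514\right)} = \left(-729\right) \frac{1}{4760} + \frac{1}{-57} \left(- \frac{1}{514}\right) = - \frac{729}{4760} - - \frac{1}{29298} = - \frac{729}{4760} + \frac{1}{29298} = - \frac{10676741}{69729240}$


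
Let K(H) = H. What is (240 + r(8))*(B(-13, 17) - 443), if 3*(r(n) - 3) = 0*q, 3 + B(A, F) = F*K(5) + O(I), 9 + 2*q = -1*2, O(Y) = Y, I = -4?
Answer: -88695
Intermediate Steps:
q = -11/2 (q = -9/2 + (-1*2)/2 = -9/2 + (½)*(-2) = -9/2 - 1 = -11/2 ≈ -5.5000)
B(A, F) = -7 + 5*F (B(A, F) = -3 + (F*5 - 4) = -3 + (5*F - 4) = -3 + (-4 + 5*F) = -7 + 5*F)
r(n) = 3 (r(n) = 3 + (0*(-11/2))/3 = 3 + (⅓)*0 = 3 + 0 = 3)
(240 + r(8))*(B(-13, 17) - 443) = (240 + 3)*((-7 + 5*17) - 443) = 243*((-7 + 85) - 443) = 243*(78 - 443) = 243*(-365) = -88695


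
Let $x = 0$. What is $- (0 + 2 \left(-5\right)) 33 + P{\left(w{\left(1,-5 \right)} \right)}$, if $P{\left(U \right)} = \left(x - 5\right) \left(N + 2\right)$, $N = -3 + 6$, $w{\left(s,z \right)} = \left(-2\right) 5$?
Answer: $305$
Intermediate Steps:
$w{\left(s,z \right)} = -10$
$N = 3$
$P{\left(U \right)} = -25$ ($P{\left(U \right)} = \left(0 - 5\right) \left(3 + 2\right) = \left(-5\right) 5 = -25$)
$- (0 + 2 \left(-5\right)) 33 + P{\left(w{\left(1,-5 \right)} \right)} = - (0 + 2 \left(-5\right)) 33 - 25 = - (0 - 10) 33 - 25 = \left(-1\right) \left(-10\right) 33 - 25 = 10 \cdot 33 - 25 = 330 - 25 = 305$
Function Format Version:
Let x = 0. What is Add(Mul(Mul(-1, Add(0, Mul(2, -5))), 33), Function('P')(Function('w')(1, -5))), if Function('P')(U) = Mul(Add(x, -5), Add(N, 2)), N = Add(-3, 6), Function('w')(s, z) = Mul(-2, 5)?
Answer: 305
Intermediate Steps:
Function('w')(s, z) = -10
N = 3
Function('P')(U) = -25 (Function('P')(U) = Mul(Add(0, -5), Add(3, 2)) = Mul(-5, 5) = -25)
Add(Mul(Mul(-1, Add(0, Mul(2, -5))), 33), Function('P')(Function('w')(1, -5))) = Add(Mul(Mul(-1, Add(0, Mul(2, -5))), 33), -25) = Add(Mul(Mul(-1, Add(0, -10)), 33), -25) = Add(Mul(Mul(-1, -10), 33), -25) = Add(Mul(10, 33), -25) = Add(330, -25) = 305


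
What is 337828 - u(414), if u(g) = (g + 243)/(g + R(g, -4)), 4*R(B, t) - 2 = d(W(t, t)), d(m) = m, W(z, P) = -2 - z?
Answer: 140197963/415 ≈ 3.3783e+5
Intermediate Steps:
R(B, t) = -t/4 (R(B, t) = ½ + (-2 - t)/4 = ½ + (-½ - t/4) = -t/4)
u(g) = (243 + g)/(1 + g) (u(g) = (g + 243)/(g - ¼*(-4)) = (243 + g)/(g + 1) = (243 + g)/(1 + g))
337828 - u(414) = 337828 - (243 + 414)/(1 + 414) = 337828 - 657/415 = 140197963/415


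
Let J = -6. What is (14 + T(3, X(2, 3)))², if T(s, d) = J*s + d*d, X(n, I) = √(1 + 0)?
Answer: 9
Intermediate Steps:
X(n, I) = 1 (X(n, I) = √1 = 1)
T(s, d) = d² - 6*s (T(s, d) = -6*s + d*d = -6*s + d² = d² - 6*s)
(14 + T(3, X(2, 3)))² = (14 + (1² - 6*3))² = (14 + (1 - 18))² = (14 - 17)² = (-3)² = 9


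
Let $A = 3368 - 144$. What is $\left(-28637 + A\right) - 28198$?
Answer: $-53611$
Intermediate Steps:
$A = 3224$
$\left(-28637 + A\right) - 28198 = \left(-28637 + 3224\right) - 28198 = -25413 - 28198 = -53611$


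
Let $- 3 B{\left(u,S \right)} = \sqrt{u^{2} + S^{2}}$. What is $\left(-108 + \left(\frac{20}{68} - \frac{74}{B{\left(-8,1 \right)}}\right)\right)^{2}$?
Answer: $\frac{232159541}{18785} - \frac{812964 \sqrt{65}}{1105} \approx 6427.3$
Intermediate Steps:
$B{\left(u,S \right)} = - \frac{\sqrt{S^{2} + u^{2}}}{3}$ ($B{\left(u,S \right)} = - \frac{\sqrt{u^{2} + S^{2}}}{3} = - \frac{\sqrt{S^{2} + u^{2}}}{3}$)
$\left(-108 + \left(\frac{20}{68} - \frac{74}{B{\left(-8,1 \right)}}\right)\right)^{2} = \left(-108 - \left(- \frac{5}{17} + 74 \left(- \frac{3}{\sqrt{1^{2} + \left(-8\right)^{2}}}\right)\right)\right)^{2} = \left(-108 - \left(- \frac{5}{17} + \frac{74}{\left(- \frac{1}{3}\right) \sqrt{1 + 64}}\right)\right)^{2} = \left(-108 - \left(- \frac{5}{17} + \frac{74}{\left(- \frac{1}{3}\right) \sqrt{65}}\right)\right)^{2} = \left(-108 - \left(- \frac{5}{17} + 74 \left(- \frac{3 \sqrt{65}}{65}\right)\right)\right)^{2} = \left(-108 + \left(\frac{5}{17} + \frac{222 \sqrt{65}}{65}\right)\right)^{2} = \left(- \frac{1831}{17} + \frac{222 \sqrt{65}}{65}\right)^{2}$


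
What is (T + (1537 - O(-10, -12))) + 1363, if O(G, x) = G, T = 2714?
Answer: 5624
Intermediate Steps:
(T + (1537 - O(-10, -12))) + 1363 = (2714 + (1537 - 1*(-10))) + 1363 = (2714 + (1537 + 10)) + 1363 = (2714 + 1547) + 1363 = 4261 + 1363 = 5624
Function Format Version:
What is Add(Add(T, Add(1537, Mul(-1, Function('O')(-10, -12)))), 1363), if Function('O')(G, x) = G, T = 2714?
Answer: 5624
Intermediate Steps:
Add(Add(T, Add(1537, Mul(-1, Function('O')(-10, -12)))), 1363) = Add(Add(2714, Add(1537, Mul(-1, -10))), 1363) = Add(Add(2714, Add(1537, 10)), 1363) = Add(Add(2714, 1547), 1363) = Add(4261, 1363) = 5624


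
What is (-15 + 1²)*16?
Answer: -224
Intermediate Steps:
(-15 + 1²)*16 = (-15 + 1)*16 = -14*16 = -224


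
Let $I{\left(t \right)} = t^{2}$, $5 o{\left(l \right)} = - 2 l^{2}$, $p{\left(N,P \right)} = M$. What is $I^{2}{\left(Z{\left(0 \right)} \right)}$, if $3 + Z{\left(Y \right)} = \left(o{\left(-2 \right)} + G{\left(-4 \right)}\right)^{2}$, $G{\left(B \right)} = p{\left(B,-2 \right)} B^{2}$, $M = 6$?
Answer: $\frac{2460090429647048339761}{390625} \approx 6.2978 \cdot 10^{15}$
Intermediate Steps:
$p{\left(N,P \right)} = 6$
$G{\left(B \right)} = 6 B^{2}$
$o{\left(l \right)} = - \frac{2 l^{2}}{5}$ ($o{\left(l \right)} = \frac{\left(-2\right) l^{2}}{5} = - \frac{2 l^{2}}{5}$)
$Z{\left(Y \right)} = \frac{222709}{25}$ ($Z{\left(Y \right)} = -3 + \left(- \frac{2 \left(-2\right)^{2}}{5} + 6 \left(-4\right)^{2}\right)^{2} = -3 + \left(\left(- \frac{2}{5}\right) 4 + 6 \cdot 16\right)^{2} = -3 + \left(- \frac{8}{5} + 96\right)^{2} = -3 + \left(\frac{472}{5}\right)^{2} = -3 + \frac{222784}{25} = \frac{222709}{25}$)
$I^{2}{\left(Z{\left(0 \right)} \right)} = \left(\left(\frac{222709}{25}\right)^{2}\right)^{2} = \left(\frac{49599298681}{625}\right)^{2} = \frac{2460090429647048339761}{390625}$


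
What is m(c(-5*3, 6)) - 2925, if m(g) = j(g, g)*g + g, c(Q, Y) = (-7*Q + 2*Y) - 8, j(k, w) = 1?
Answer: -2707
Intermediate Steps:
c(Q, Y) = -8 - 7*Q + 2*Y
m(g) = 2*g (m(g) = 1*g + g = g + g = 2*g)
m(c(-5*3, 6)) - 2925 = 2*(-8 - (-35)*3 + 2*6) - 2925 = 2*(-8 - 7*(-15) + 12) - 2925 = 2*(-8 + 105 + 12) - 2925 = 2*109 - 2925 = 218 - 2925 = -2707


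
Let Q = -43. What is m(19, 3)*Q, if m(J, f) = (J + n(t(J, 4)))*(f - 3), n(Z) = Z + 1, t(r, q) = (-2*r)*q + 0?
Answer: 0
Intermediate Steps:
t(r, q) = -2*q*r (t(r, q) = -2*q*r + 0 = -2*q*r)
n(Z) = 1 + Z
m(J, f) = (1 - 7*J)*(-3 + f) (m(J, f) = (J + (1 - 2*4*J))*(f - 3) = (J + (1 - 8*J))*(-3 + f) = (1 - 7*J)*(-3 + f))
m(19, 3)*Q = (-3 + 3 + 21*19 - 7*19*3)*(-43) = (-3 + 3 + 399 - 399)*(-43) = 0*(-43) = 0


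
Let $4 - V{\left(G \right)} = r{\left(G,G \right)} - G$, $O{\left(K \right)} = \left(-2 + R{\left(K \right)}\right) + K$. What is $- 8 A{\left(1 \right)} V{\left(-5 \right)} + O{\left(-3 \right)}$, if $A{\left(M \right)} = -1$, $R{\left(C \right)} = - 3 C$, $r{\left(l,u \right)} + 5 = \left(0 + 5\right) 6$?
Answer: $-204$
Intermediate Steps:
$r{\left(l,u \right)} = 25$ ($r{\left(l,u \right)} = -5 + \left(0 + 5\right) 6 = -5 + 5 \cdot 6 = -5 + 30 = 25$)
$O{\left(K \right)} = -2 - 2 K$ ($O{\left(K \right)} = \left(-2 - 3 K\right) + K = -2 - 2 K$)
$V{\left(G \right)} = -21 + G$ ($V{\left(G \right)} = 4 - \left(25 - G\right) = 4 + \left(-25 + G\right) = -21 + G$)
$- 8 A{\left(1 \right)} V{\left(-5 \right)} + O{\left(-3 \right)} = \left(-8\right) \left(-1\right) \left(-21 - 5\right) - -4 = 8 \left(-26\right) + \left(-2 + 6\right) = -208 + 4 = -204$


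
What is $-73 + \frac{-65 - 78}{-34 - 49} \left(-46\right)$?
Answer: $- \frac{12637}{83} \approx -152.25$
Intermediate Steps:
$-73 + \frac{-65 - 78}{-34 - 49} \left(-46\right) = -73 + - \frac{143}{-83} \left(-46\right) = -73 + \left(-143\right) \left(- \frac{1}{83}\right) \left(-46\right) = -73 + \frac{143}{83} \left(-46\right) = -73 - \frac{6578}{83} = - \frac{12637}{83}$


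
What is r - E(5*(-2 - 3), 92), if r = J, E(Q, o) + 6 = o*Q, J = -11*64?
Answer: 1602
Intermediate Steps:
J = -704
E(Q, o) = -6 + Q*o (E(Q, o) = -6 + o*Q = -6 + Q*o)
r = -704
r - E(5*(-2 - 3), 92) = -704 - (-6 + (5*(-2 - 3))*92) = -704 - (-6 + (5*(-5))*92) = -704 - (-6 - 25*92) = -704 - (-6 - 2300) = -704 - 1*(-2306) = -704 + 2306 = 1602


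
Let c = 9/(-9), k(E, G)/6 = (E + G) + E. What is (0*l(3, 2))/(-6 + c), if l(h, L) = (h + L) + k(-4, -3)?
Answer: 0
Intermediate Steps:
k(E, G) = 6*G + 12*E (k(E, G) = 6*((E + G) + E) = 6*(G + 2*E) = 6*G + 12*E)
c = -1 (c = 9*(-1/9) = -1)
l(h, L) = -66 + L + h (l(h, L) = (h + L) + (6*(-3) + 12*(-4)) = (L + h) + (-18 - 48) = (L + h) - 66 = -66 + L + h)
(0*l(3, 2))/(-6 + c) = (0*(-66 + 2 + 3))/(-6 - 1) = (0*(-61))/(-7) = 0*(-1/7) = 0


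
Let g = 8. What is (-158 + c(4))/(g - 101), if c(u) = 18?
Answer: 140/93 ≈ 1.5054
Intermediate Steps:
(-158 + c(4))/(g - 101) = (-158 + 18)/(8 - 101) = -140/(-93) = -140*(-1/93) = 140/93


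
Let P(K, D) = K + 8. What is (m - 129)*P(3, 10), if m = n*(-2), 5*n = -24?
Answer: -6567/5 ≈ -1313.4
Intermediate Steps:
n = -24/5 (n = (⅕)*(-24) = -24/5 ≈ -4.8000)
P(K, D) = 8 + K
m = 48/5 (m = -24/5*(-2) = 48/5 ≈ 9.6000)
(m - 129)*P(3, 10) = (48/5 - 129)*(8 + 3) = -597/5*11 = -6567/5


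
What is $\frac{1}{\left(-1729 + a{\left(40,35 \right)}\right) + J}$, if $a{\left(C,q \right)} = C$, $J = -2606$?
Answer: $- \frac{1}{4295} \approx -0.00023283$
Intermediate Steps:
$\frac{1}{\left(-1729 + a{\left(40,35 \right)}\right) + J} = \frac{1}{\left(-1729 + 40\right) - 2606} = \frac{1}{-1689 - 2606} = \frac{1}{-4295} = - \frac{1}{4295}$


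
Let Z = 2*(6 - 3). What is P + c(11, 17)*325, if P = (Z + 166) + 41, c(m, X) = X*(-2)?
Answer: -10837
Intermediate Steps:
c(m, X) = -2*X
Z = 6 (Z = 2*3 = 6)
P = 213 (P = (6 + 166) + 41 = 172 + 41 = 213)
P + c(11, 17)*325 = 213 - 2*17*325 = 213 - 34*325 = 213 - 11050 = -10837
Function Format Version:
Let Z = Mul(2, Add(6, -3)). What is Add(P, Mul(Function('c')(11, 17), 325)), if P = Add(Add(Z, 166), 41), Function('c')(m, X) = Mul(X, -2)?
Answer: -10837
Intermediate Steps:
Function('c')(m, X) = Mul(-2, X)
Z = 6 (Z = Mul(2, 3) = 6)
P = 213 (P = Add(Add(6, 166), 41) = Add(172, 41) = 213)
Add(P, Mul(Function('c')(11, 17), 325)) = Add(213, Mul(Mul(-2, 17), 325)) = Add(213, Mul(-34, 325)) = Add(213, -11050) = -10837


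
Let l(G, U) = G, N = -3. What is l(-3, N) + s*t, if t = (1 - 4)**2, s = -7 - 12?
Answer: -174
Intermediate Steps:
s = -19
t = 9 (t = (-3)**2 = 9)
l(-3, N) + s*t = -3 - 19*9 = -3 - 171 = -174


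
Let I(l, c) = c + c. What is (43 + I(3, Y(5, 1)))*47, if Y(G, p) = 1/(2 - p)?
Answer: 2115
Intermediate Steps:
I(l, c) = 2*c
(43 + I(3, Y(5, 1)))*47 = (43 + 2*(-1/(-2 + 1)))*47 = (43 + 2*(-1/(-1)))*47 = (43 + 2*(-1*(-1)))*47 = (43 + 2*1)*47 = (43 + 2)*47 = 45*47 = 2115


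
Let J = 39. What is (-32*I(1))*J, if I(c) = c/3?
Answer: -416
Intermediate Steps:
I(c) = c/3 (I(c) = c*(⅓) = c/3)
(-32*I(1))*J = -32/3*39 = -416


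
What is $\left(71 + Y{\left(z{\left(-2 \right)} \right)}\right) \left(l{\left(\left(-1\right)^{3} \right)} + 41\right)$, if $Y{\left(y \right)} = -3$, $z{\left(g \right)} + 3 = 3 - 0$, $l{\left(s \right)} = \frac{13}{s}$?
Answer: $1904$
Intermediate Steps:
$z{\left(g \right)} = 0$ ($z{\left(g \right)} = -3 + \left(3 - 0\right) = -3 + \left(3 + 0\right) = -3 + 3 = 0$)
$\left(71 + Y{\left(z{\left(-2 \right)} \right)}\right) \left(l{\left(\left(-1\right)^{3} \right)} + 41\right) = \left(71 - 3\right) \left(\frac{13}{\left(-1\right)^{3}} + 41\right) = 68 \left(\frac{13}{-1} + 41\right) = 68 \left(13 \left(-1\right) + 41\right) = 68 \left(-13 + 41\right) = 68 \cdot 28 = 1904$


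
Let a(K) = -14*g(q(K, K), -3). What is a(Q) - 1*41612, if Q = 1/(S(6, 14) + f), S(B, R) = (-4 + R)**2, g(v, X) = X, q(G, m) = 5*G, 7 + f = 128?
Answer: -41570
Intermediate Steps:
f = 121 (f = -7 + 128 = 121)
Q = 1/221 (Q = 1/((-4 + 14)**2 + 121) = 1/(10**2 + 121) = 1/(100 + 121) = 1/221 ≈ 0.0045249)
a(K) = 42 (a(K) = -14*(-3) = 42)
a(Q) - 1*41612 = 42 - 1*41612 = 42 - 41612 = -41570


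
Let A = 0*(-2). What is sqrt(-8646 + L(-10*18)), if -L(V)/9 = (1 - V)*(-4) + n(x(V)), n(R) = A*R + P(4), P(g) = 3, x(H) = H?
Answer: I*sqrt(2157) ≈ 46.444*I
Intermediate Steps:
A = 0
n(R) = 3 (n(R) = 0*R + 3 = 0 + 3 = 3)
L(V) = 9 - 36*V (L(V) = -9*((1 - V)*(-4) + 3) = -9*((-4 + 4*V) + 3) = -9*(-1 + 4*V) = 9 - 36*V)
sqrt(-8646 + L(-10*18)) = sqrt(-8646 + (9 - (-360)*18)) = sqrt(-8646 + (9 - 36*(-180))) = sqrt(-8646 + (9 + 6480)) = sqrt(-8646 + 6489) = sqrt(-2157) = I*sqrt(2157)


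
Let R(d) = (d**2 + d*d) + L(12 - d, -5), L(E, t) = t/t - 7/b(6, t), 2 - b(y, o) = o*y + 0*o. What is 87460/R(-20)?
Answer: 559744/5125 ≈ 109.22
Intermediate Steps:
b(y, o) = 2 - o*y (b(y, o) = 2 - (o*y + 0*o) = 2 - (o*y + 0) = 2 - o*y)
L(E, t) = 1 - 7/(2 - 6*t) (L(E, t) = t/t - 7/(2 - 1*t*6) = 1 - 7/(2 - 6*t))
R(d) = 25/32 + 2*d**2 (R(d) = (d**2 + d*d) + (5 + 6*(-5))/(2*(-1 + 3*(-5))) = (d**2 + d**2) + (5 - 30)/(2*(-1 - 15)) = 2*d**2 + (1/2)*(-25)/(-16) = 2*d**2 + (1/2)*(-1/16)*(-25) = 2*d**2 + 25/32 = 25/32 + 2*d**2)
87460/R(-20) = 87460/(25/32 + 2*(-20)**2) = 87460/(25/32 + 2*400) = 87460/(25/32 + 800) = 87460/(25625/32) = 87460*(32/25625) = 559744/5125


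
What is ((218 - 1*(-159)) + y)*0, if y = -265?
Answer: 0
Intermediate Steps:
((218 - 1*(-159)) + y)*0 = ((218 - 1*(-159)) - 265)*0 = ((218 + 159) - 265)*0 = (377 - 265)*0 = 112*0 = 0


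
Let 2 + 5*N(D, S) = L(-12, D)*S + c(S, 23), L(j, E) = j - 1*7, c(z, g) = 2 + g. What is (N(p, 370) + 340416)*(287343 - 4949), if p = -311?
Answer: 478678444762/5 ≈ 9.5736e+10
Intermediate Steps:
L(j, E) = -7 + j (L(j, E) = j - 7 = -7 + j)
N(D, S) = 23/5 - 19*S/5 (N(D, S) = -⅖ + ((-7 - 12)*S + (2 + 23))/5 = -⅖ + (-19*S + 25)/5 = -⅖ + (25 - 19*S)/5 = -⅖ + (5 - 19*S/5) = 23/5 - 19*S/5)
(N(p, 370) + 340416)*(287343 - 4949) = ((23/5 - 19/5*370) + 340416)*(287343 - 4949) = ((23/5 - 1406) + 340416)*282394 = (-7007/5 + 340416)*282394 = (1695073/5)*282394 = 478678444762/5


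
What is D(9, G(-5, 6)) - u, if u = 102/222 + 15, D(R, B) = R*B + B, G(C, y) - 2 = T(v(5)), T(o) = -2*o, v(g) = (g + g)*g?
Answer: -36832/37 ≈ -995.46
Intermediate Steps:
v(g) = 2*g² (v(g) = (2*g)*g = 2*g²)
G(C, y) = -98 (G(C, y) = 2 - 4*5² = 2 - 4*25 = 2 - 2*50 = 2 - 100 = -98)
D(R, B) = B + B*R (D(R, B) = B*R + B = B + B*R)
u = 572/37 (u = 102*(1/222) + 15 = 17/37 + 15 = 572/37 ≈ 15.459)
D(9, G(-5, 6)) - u = -98*(1 + 9) - 1*572/37 = -98*10 - 572/37 = -980 - 572/37 = -36832/37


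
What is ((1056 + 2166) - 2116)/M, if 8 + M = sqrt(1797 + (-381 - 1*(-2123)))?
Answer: 8848/3475 + 1106*sqrt(3539)/3475 ≈ 21.480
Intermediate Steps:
M = -8 + sqrt(3539) (M = -8 + sqrt(1797 + (-381 - 1*(-2123))) = -8 + sqrt(1797 + (-381 + 2123)) = -8 + sqrt(1797 + 1742) = -8 + sqrt(3539) ≈ 51.490)
((1056 + 2166) - 2116)/M = ((1056 + 2166) - 2116)/(-8 + sqrt(3539)) = (3222 - 2116)/(-8 + sqrt(3539)) = 1106/(-8 + sqrt(3539))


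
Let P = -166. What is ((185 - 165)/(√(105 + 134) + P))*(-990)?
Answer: 3286800/27317 + 19800*√239/27317 ≈ 131.53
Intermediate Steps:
((185 - 165)/(√(105 + 134) + P))*(-990) = ((185 - 165)/(√(105 + 134) - 166))*(-990) = (20/(√239 - 166))*(-990) = (20/(-166 + √239))*(-990) = -19800/(-166 + √239)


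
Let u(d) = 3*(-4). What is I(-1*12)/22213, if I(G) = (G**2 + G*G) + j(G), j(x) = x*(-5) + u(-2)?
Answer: 336/22213 ≈ 0.015126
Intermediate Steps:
u(d) = -12
j(x) = -12 - 5*x (j(x) = x*(-5) - 12 = -5*x - 12 = -12 - 5*x)
I(G) = -12 - 5*G + 2*G**2 (I(G) = (G**2 + G*G) + (-12 - 5*G) = (G**2 + G**2) + (-12 - 5*G) = 2*G**2 + (-12 - 5*G) = -12 - 5*G + 2*G**2)
I(-1*12)/22213 = (-12 - (-5)*12 + 2*(-1*12)**2)/22213 = (-12 - 5*(-12) + 2*(-12)**2)*(1/22213) = (-12 + 60 + 2*144)*(1/22213) = (-12 + 60 + 288)*(1/22213) = 336*(1/22213) = 336/22213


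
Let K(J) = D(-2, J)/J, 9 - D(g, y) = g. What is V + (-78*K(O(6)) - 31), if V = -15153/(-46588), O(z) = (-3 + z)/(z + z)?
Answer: -161319091/46588 ≈ -3462.7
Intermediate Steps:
O(z) = (-3 + z)/(2*z) (O(z) = (-3 + z)/((2*z)) = (-3 + z)*(1/(2*z)) = (-3 + z)/(2*z))
V = 15153/46588 (V = -15153*(-1/46588) = 15153/46588 ≈ 0.32526)
D(g, y) = 9 - g
K(J) = 11/J (K(J) = (9 - 1*(-2))/J = (9 + 2)/J = 11/J)
V + (-78*K(O(6)) - 31) = 15153/46588 + (-858/((1/2)*(-3 + 6)/6) - 31) = 15153/46588 + (-858/((1/2)*(1/6)*3) - 31) = 15153/46588 + (-858/1/4 - 31) = 15153/46588 + (-858*4 - 31) = 15153/46588 + (-78*44 - 31) = 15153/46588 + (-3432 - 31) = 15153/46588 - 3463 = -161319091/46588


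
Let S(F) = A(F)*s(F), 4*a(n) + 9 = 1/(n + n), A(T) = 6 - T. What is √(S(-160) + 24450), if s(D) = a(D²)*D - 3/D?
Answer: √538963090/80 ≈ 290.19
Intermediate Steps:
a(n) = -9/4 + 1/(8*n) (a(n) = -9/4 + 1/(4*(n + n)) = -9/4 + 1/(4*((2*n))) = -9/4 + (1/(2*n))/4 = -9/4 + 1/(8*n))
s(D) = -3/D + (1 - 18*D²)/(8*D) (s(D) = ((1 - 18*D²)/(8*(D²)))*D - 3/D = ((1 - 18*D²)/(8*D²))*D - 3/D = (1 - 18*D²)/(8*D) - 3/D = -3/D + (1 - 18*D²)/(8*D))
S(F) = (-23 - 18*F²)*(6 - F)/(8*F) (S(F) = (6 - F)*((-23 - 18*F²)/(8*F)) = (-23 - 18*F²)*(6 - F)/(8*F))
√(S(-160) + 24450) = √((⅛)*(-6 - 160)*(23 + 18*(-160)²)/(-160) + 24450) = √((⅛)*(-1/160)*(-166)*(23 + 18*25600) + 24450) = √((⅛)*(-1/160)*(-166)*(23 + 460800) + 24450) = √((⅛)*(-1/160)*(-166)*460823 + 24450) = √(38248309/640 + 24450) = √(53896309/640) = √538963090/80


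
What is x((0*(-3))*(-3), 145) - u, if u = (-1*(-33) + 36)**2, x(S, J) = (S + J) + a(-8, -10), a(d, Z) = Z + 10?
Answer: -4616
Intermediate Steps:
a(d, Z) = 10 + Z
x(S, J) = J + S (x(S, J) = (S + J) + (10 - 10) = (J + S) + 0 = J + S)
u = 4761 (u = (33 + 36)**2 = 69**2 = 4761)
x((0*(-3))*(-3), 145) - u = (145 + (0*(-3))*(-3)) - 1*4761 = (145 + 0*(-3)) - 4761 = (145 + 0) - 4761 = 145 - 4761 = -4616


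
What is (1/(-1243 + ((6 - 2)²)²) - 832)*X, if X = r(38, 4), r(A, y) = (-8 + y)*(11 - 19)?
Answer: -26277920/987 ≈ -26624.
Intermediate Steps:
r(A, y) = 64 - 8*y (r(A, y) = (-8 + y)*(-8) = 64 - 8*y)
X = 32 (X = 64 - 8*4 = 64 - 32 = 32)
(1/(-1243 + ((6 - 2)²)²) - 832)*X = (1/(-1243 + ((6 - 2)²)²) - 832)*32 = (1/(-1243 + (4²)²) - 832)*32 = (1/(-1243 + 16²) - 832)*32 = (1/(-1243 + 256) - 832)*32 = (1/(-987) - 832)*32 = (-1/987 - 832)*32 = -821185/987*32 = -26277920/987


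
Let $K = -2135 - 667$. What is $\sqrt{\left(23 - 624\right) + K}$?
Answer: $i \sqrt{3403} \approx 58.335 i$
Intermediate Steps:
$K = -2802$ ($K = -2135 - 667 = -2802$)
$\sqrt{\left(23 - 624\right) + K} = \sqrt{\left(23 - 624\right) - 2802} = \sqrt{-601 - 2802} = \sqrt{-3403} = i \sqrt{3403}$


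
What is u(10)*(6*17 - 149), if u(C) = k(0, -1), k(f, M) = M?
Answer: 47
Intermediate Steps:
u(C) = -1
u(10)*(6*17 - 149) = -(6*17 - 149) = -(102 - 149) = -1*(-47) = 47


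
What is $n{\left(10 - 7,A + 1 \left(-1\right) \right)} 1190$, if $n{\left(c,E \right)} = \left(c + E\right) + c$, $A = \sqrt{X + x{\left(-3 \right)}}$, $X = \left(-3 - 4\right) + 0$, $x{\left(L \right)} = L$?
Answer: $5950 + 1190 i \sqrt{10} \approx 5950.0 + 3763.1 i$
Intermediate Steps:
$X = -7$ ($X = -7 + 0 = -7$)
$A = i \sqrt{10}$ ($A = \sqrt{-7 - 3} = \sqrt{-10} = i \sqrt{10} \approx 3.1623 i$)
$n{\left(c,E \right)} = E + 2 c$ ($n{\left(c,E \right)} = \left(E + c\right) + c = E + 2 c$)
$n{\left(10 - 7,A + 1 \left(-1\right) \right)} 1190 = \left(\left(i \sqrt{10} + 1 \left(-1\right)\right) + 2 \left(10 - 7\right)\right) 1190 = \left(\left(i \sqrt{10} - 1\right) + 2 \cdot 3\right) 1190 = \left(\left(-1 + i \sqrt{10}\right) + 6\right) 1190 = \left(5 + i \sqrt{10}\right) 1190 = 5950 + 1190 i \sqrt{10}$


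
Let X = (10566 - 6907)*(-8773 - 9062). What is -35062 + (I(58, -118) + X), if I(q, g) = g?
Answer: -65293445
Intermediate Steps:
X = -65258265 (X = 3659*(-17835) = -65258265)
-35062 + (I(58, -118) + X) = -35062 + (-118 - 65258265) = -35062 - 65258383 = -65293445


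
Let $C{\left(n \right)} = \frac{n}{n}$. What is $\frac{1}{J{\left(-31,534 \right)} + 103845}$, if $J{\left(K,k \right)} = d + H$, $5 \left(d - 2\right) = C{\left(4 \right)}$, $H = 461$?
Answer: $\frac{5}{521541} \approx 9.587 \cdot 10^{-6}$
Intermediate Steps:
$C{\left(n \right)} = 1$
$d = \frac{11}{5}$ ($d = 2 + \frac{1}{5} \cdot 1 = 2 + \frac{1}{5} = \frac{11}{5} \approx 2.2$)
$J{\left(K,k \right)} = \frac{2316}{5}$ ($J{\left(K,k \right)} = \frac{11}{5} + 461 = \frac{2316}{5}$)
$\frac{1}{J{\left(-31,534 \right)} + 103845} = \frac{1}{\frac{2316}{5} + 103845} = \frac{1}{\frac{521541}{5}} = \frac{5}{521541}$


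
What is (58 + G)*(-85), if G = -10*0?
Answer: -4930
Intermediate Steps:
G = 0
(58 + G)*(-85) = (58 + 0)*(-85) = 58*(-85) = -4930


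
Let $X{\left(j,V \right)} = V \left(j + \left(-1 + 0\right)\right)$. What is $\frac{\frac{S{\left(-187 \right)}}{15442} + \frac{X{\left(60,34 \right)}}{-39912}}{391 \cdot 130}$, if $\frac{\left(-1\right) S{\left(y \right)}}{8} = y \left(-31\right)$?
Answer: $- \frac{27675523}{460700025240} \approx -6.0073 \cdot 10^{-5}$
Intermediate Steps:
$S{\left(y \right)} = 248 y$ ($S{\left(y \right)} = - 8 y \left(-31\right) = - 8 \left(- 31 y\right) = 248 y$)
$X{\left(j,V \right)} = V \left(-1 + j\right)$ ($X{\left(j,V \right)} = V \left(j - 1\right) = V \left(-1 + j\right)$)
$\frac{\frac{S{\left(-187 \right)}}{15442} + \frac{X{\left(60,34 \right)}}{-39912}}{391 \cdot 130} = \frac{\frac{248 \left(-187\right)}{15442} + \frac{34 \left(-1 + 60\right)}{-39912}}{391 \cdot 130} = \frac{\left(-46376\right) \frac{1}{15442} + 34 \cdot 59 \left(- \frac{1}{39912}\right)}{50830} = \left(- \frac{23188}{7721} + 2006 \left(- \frac{1}{39912}\right)\right) \frac{1}{50830} = \left(- \frac{23188}{7721} - \frac{1003}{19956}\right) \frac{1}{50830} = \left(- \frac{470483891}{154080276}\right) \frac{1}{50830} = - \frac{27675523}{460700025240}$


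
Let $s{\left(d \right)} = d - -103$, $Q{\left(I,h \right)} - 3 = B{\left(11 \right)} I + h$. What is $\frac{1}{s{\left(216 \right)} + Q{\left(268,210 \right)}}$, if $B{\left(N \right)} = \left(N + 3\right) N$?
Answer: $\frac{1}{41804} \approx 2.3921 \cdot 10^{-5}$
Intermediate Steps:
$B{\left(N \right)} = N \left(3 + N\right)$ ($B{\left(N \right)} = \left(3 + N\right) N = N \left(3 + N\right)$)
$Q{\left(I,h \right)} = 3 + h + 154 I$ ($Q{\left(I,h \right)} = 3 + \left(11 \left(3 + 11\right) I + h\right) = 3 + \left(11 \cdot 14 I + h\right) = 3 + \left(154 I + h\right) = 3 + \left(h + 154 I\right) = 3 + h + 154 I$)
$s{\left(d \right)} = 103 + d$ ($s{\left(d \right)} = d + 103 = 103 + d$)
$\frac{1}{s{\left(216 \right)} + Q{\left(268,210 \right)}} = \frac{1}{\left(103 + 216\right) + \left(3 + 210 + 154 \cdot 268\right)} = \frac{1}{319 + \left(3 + 210 + 41272\right)} = \frac{1}{319 + 41485} = \frac{1}{41804}$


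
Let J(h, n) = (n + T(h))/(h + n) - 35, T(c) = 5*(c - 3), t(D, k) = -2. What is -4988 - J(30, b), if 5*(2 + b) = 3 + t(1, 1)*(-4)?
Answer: -748579/151 ≈ -4957.5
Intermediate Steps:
T(c) = -15 + 5*c (T(c) = 5*(-3 + c) = -15 + 5*c)
b = ⅕ (b = -2 + (3 - 2*(-4))/5 = -2 + (3 + 8)/5 = -2 + (⅕)*11 = -2 + 11/5 = ⅕ ≈ 0.20000)
J(h, n) = -35 + (-15 + n + 5*h)/(h + n) (J(h, n) = (n + (-15 + 5*h))/(h + n) - 35 = (-15 + n + 5*h)/(h + n) - 35 = -35 + (-15 + n + 5*h)/(h + n))
-4988 - J(30, b) = -4988 - (-15 - 34*⅕ - 30*30)/(30 + ⅕) = -4988 - (-15 - 34/5 - 900)/151/5 = -4988 - 5*(-4609)/(151*5) = -4988 - 1*(-4609/151) = -4988 + 4609/151 = -748579/151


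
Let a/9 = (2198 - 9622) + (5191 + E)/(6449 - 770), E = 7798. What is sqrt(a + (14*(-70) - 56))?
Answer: I*sqrt(27007824113)/631 ≈ 260.44*I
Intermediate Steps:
a = -42147907/631 (a = 9*((2198 - 9622) + (5191 + 7798)/(6449 - 770)) = 9*(-7424 + 12989/5679) = 9*(-42147907/5679) = -42147907/631 ≈ -66795.)
sqrt(a + (14*(-70) - 56)) = sqrt(-42147907/631 + (14*(-70) - 56)) = sqrt(-42147907/631 + (-980 - 56)) = sqrt(-42147907/631 - 1036) = sqrt(-42801623/631) = I*sqrt(27007824113)/631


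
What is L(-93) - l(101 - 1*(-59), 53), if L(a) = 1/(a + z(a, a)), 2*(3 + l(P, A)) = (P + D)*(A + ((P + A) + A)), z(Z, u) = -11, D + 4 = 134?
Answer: -4810209/104 ≈ -46252.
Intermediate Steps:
D = 130 (D = -4 + 134 = 130)
l(P, A) = -3 + (130 + P)*(P + 3*A)/2 (l(P, A) = -3 + ((P + 130)*(A + ((P + A) + A)))/2 = -3 + ((130 + P)*(A + ((A + P) + A)))/2 = -3 + ((130 + P)*(A + (P + 2*A)))/2 = -3 + ((130 + P)*(P + 3*A))/2 = -3 + (130 + P)*(P + 3*A)/2)
L(a) = 1/(-11 + a) (L(a) = 1/(a - 11) = 1/(-11 + a))
L(-93) - l(101 - 1*(-59), 53) = 1/(-11 - 93) - (-3 + (101 - 1*(-59))**2/2 + 65*(101 - 1*(-59)) + 195*53 + (3/2)*53*(101 - 1*(-59))) = 1/(-104) - (-3 + (101 + 59)**2/2 + 65*(101 + 59) + 10335 + (3/2)*53*(101 + 59)) = -1/104 - (-3 + (1/2)*160**2 + 65*160 + 10335 + (3/2)*53*160) = -1/104 - (-3 + (1/2)*25600 + 10400 + 10335 + 12720) = -1/104 - (-3 + 12800 + 10400 + 10335 + 12720) = -1/104 - 1*46252 = -1/104 - 46252 = -4810209/104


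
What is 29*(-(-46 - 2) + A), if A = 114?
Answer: 4698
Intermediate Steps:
29*(-(-46 - 2) + A) = 29*(-(-46 - 2) + 114) = 29*(-1*(-48) + 114) = 29*(48 + 114) = 29*162 = 4698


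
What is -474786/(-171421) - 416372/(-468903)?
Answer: 294003484370/80379821163 ≈ 3.6577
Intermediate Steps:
-474786/(-171421) - 416372/(-468903) = -474786*(-1/171421) - 416372*(-1/468903) = 474786/171421 + 416372/468903 = 294003484370/80379821163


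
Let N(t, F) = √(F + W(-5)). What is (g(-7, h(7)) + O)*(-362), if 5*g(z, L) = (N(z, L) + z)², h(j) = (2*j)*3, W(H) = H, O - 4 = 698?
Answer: -1301752/5 + 5068*√37/5 ≈ -2.5419e+5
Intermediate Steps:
O = 702 (O = 4 + 698 = 702)
h(j) = 6*j
N(t, F) = √(-5 + F) (N(t, F) = √(F - 5) = √(-5 + F))
g(z, L) = (z + √(-5 + L))²/5 (g(z, L) = (√(-5 + L) + z)²/5 = (z + √(-5 + L))²/5)
(g(-7, h(7)) + O)*(-362) = ((-7 + √(-5 + 6*7))²/5 + 702)*(-362) = ((-7 + √(-5 + 42))²/5 + 702)*(-362) = ((-7 + √37)²/5 + 702)*(-362) = (702 + (-7 + √37)²/5)*(-362) = -254124 - 362*(-7 + √37)²/5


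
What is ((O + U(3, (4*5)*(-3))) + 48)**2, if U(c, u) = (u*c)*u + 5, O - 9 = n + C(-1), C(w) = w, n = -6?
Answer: 117831025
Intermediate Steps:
O = 2 (O = 9 + (-6 - 1) = 9 - 7 = 2)
U(c, u) = 5 + c*u**2 (U(c, u) = (c*u)*u + 5 = c*u**2 + 5 = 5 + c*u**2)
((O + U(3, (4*5)*(-3))) + 48)**2 = ((2 + (5 + 3*((4*5)*(-3))**2)) + 48)**2 = ((2 + (5 + 3*(20*(-3))**2)) + 48)**2 = ((2 + (5 + 3*(-60)**2)) + 48)**2 = ((2 + (5 + 3*3600)) + 48)**2 = ((2 + (5 + 10800)) + 48)**2 = ((2 + 10805) + 48)**2 = (10807 + 48)**2 = 10855**2 = 117831025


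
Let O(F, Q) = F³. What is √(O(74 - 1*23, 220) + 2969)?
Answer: 2*√33905 ≈ 368.27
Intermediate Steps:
√(O(74 - 1*23, 220) + 2969) = √((74 - 1*23)³ + 2969) = √((74 - 23)³ + 2969) = √(51³ + 2969) = √(132651 + 2969) = √135620 = 2*√33905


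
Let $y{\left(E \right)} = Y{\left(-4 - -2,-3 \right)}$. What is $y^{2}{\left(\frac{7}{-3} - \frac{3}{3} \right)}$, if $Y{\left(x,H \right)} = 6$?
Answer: $36$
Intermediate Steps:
$y{\left(E \right)} = 6$
$y^{2}{\left(\frac{7}{-3} - \frac{3}{3} \right)} = 6^{2} = 36$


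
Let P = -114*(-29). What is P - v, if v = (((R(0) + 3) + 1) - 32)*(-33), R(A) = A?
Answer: 2382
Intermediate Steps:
P = 3306
v = 924 (v = (((0 + 3) + 1) - 32)*(-33) = ((3 + 1) - 32)*(-33) = (4 - 32)*(-33) = -28*(-33) = 924)
P - v = 3306 - 1*924 = 3306 - 924 = 2382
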